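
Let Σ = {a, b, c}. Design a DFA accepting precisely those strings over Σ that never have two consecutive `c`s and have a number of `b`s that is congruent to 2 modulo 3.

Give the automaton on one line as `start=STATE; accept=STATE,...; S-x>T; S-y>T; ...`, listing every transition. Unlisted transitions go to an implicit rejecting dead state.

Handle the two conditions separately and then intersect. The first has 3 states tracking partial matches of the forbidden pattern `cc`; the second has 3 states tracking the count of `b`s modulo 3. A product state is a pair (one from each), accepting exactly when both do. After merging equivalent states the machine shrinks.
With 7 states:
        a   b   c  
>  s0   s0  s1  s2 
   s1   s1  s3  s4 
   s2   s0  s1  s5 
 * s3   s3  s0  s6 
   s4   s1  s3  s5 
   s5   s5  s5  s5 
 * s6   s3  s0  s5 
(> = start, * = accepting)

start=s0; accept=s3,s6; s0-a>s0; s0-b>s1; s0-c>s2; s1-a>s1; s1-b>s3; s1-c>s4; s2-a>s0; s2-b>s1; s2-c>s5; s3-a>s3; s3-b>s0; s3-c>s6; s4-a>s1; s4-b>s3; s4-c>s5; s5-a>s5; s5-b>s5; s5-c>s5; s6-a>s3; s6-b>s0; s6-c>s5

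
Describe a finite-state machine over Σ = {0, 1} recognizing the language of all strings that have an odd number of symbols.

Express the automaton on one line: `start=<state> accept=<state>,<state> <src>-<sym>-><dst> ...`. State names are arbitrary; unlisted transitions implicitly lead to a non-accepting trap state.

Only the length mod 2 matters, so use a 2-cycle: from any state, every input symbol moves to the next state, wrapping q1 back to q0. Mark q1 accepting.
2 states suffice.
        0   1  
>  q0   q1  q1 
 * q1   q0  q0 
(> = start, * = accepting)

start=q0 accept=q1 q0-0->q1 q0-1->q1 q1-0->q0 q1-1->q0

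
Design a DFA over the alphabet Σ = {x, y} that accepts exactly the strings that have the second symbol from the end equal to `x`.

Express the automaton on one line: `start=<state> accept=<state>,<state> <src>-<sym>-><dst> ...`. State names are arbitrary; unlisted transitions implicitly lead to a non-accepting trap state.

start=q0 accept=q3,q4 q0-x->q1 q0-y->q2 q1-x->q3 q1-y->q4 q2-x->q5 q2-y->q6 q3-x->q3 q3-y->q4 q4-x->q5 q4-y->q6 q5-x->q3 q5-y->q4 q6-x->q5 q6-y->q6

Because acceptance depends on a position counted from the end, the machine has to buffer the most recent 2 symbols. Make each state the string of the last up-to-2 symbols read; on input `x` shift the window left and append `x`. Accept when the buffered window has length 2 and begins with `x`.
A 7-state machine:
        x   y  
>  q0   q1  q2 
   q1   q3  q4 
   q2   q5  q6 
 * q3   q3  q4 
 * q4   q5  q6 
   q5   q3  q4 
   q6   q5  q6 
(> = start, * = accepting)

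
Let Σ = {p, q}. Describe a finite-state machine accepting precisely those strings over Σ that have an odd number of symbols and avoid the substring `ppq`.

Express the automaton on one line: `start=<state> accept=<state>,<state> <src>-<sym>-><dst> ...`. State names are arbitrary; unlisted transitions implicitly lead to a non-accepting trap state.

Handle the two conditions separately and then intersect. One (2 states) tracks the input length modulo 2; the other (4 states) tracks partial matches of the forbidden pattern `ppq`. Each combined state is a pair, one component from each; accept when both components accept. After merging equivalent states the machine shrinks.
7 states suffice.
        p   q  
>  s0   s1  s2 
 * s1   s3  s0 
 * s2   s4  s0 
   s3   s5  s6 
   s4   s5  s2 
 * s5   s3  s6 
   s6   s6  s6 
(> = start, * = accepting)

start=s0 accept=s1,s2,s5 s0-p->s1 s0-q->s2 s1-p->s3 s1-q->s0 s2-p->s4 s2-q->s0 s3-p->s5 s3-q->s6 s4-p->s5 s4-q->s2 s5-p->s3 s5-q->s6 s6-p->s6 s6-q->s6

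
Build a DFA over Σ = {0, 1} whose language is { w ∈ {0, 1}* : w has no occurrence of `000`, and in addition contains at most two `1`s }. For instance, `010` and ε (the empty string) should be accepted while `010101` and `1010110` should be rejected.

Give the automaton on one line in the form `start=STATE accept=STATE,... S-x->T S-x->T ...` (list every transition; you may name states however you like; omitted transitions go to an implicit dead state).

Handle the two conditions separately and then intersect. The first has 4 states tracking partial matches of the forbidden pattern `000`; the second has 4 states tracking the count of `1`s, saturating at 3. A product state is a pair (one from each), accepting exactly when both do. After merging equivalent states the machine shrinks.
A 10-state machine:
        0   1  
>* q0   q1  q2 
 * q1   q3  q2 
 * q2   q4  q5 
 * q3   q6  q2 
 * q4   q7  q5 
 * q5   q8  q6 
   q6   q6  q6 
 * q7   q6  q5 
 * q8   q9  q6 
 * q9   q6  q6 
(> = start, * = accepting)

start=q0 accept=q0,q1,q2,q3,q4,q5,q7,q8,q9 q0-0->q1 q0-1->q2 q1-0->q3 q1-1->q2 q2-0->q4 q2-1->q5 q3-0->q6 q3-1->q2 q4-0->q7 q4-1->q5 q5-0->q8 q5-1->q6 q6-0->q6 q6-1->q6 q7-0->q6 q7-1->q5 q8-0->q9 q8-1->q6 q9-0->q6 q9-1->q6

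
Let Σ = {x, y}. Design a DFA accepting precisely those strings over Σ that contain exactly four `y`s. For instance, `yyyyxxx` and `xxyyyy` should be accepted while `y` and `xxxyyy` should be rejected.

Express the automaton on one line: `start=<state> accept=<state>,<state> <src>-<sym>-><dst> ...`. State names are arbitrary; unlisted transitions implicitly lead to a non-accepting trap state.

Count `y`s, saturating at 5: states A through E mean 0 through 4 `y`s seen; F means more than 4. Each `y` increments (capped at F); other symbols loop. Accept from {E}.
With 6 states:
       x  y 
>  A   A  B 
   B   B  C 
   C   C  D 
   D   D  E 
 * E   E  F 
   F   F  F 
(> = start, * = accepting)

start=A accept=E A-x->A A-y->B B-x->B B-y->C C-x->C C-y->D D-x->D D-y->E E-x->E E-y->F F-x->F F-y->F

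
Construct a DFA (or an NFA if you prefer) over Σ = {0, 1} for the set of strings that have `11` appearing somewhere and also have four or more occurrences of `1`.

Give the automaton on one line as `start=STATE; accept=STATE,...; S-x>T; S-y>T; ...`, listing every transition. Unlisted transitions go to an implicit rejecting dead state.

Run two small machines in parallel and take their product. One (3 states) tracks whether and how much of `11` has been seen; the other (6 states) tracks the count of `1`s, saturating at 5. Each combined state is a pair, one component from each; accept when both components accept.
With 15 states:
          0    1  
>  q0     q0   q1 
   q1     q2   q3 
   q2     q2   q4 
   q3     q3   q5 
   q4     q6   q5 
   q5     q5   q7 
   q6     q6   q8 
 * q7     q7   q9 
   q8    q10   q7 
 * q9     q9   q9 
   q10   q10  q11 
   q11   q12   q9 
   q12   q12  q13 
   q13   q14   q9 
   q14   q14  q13 
(> = start, * = accepting)

start=q0; accept=q7,q9; q0-0>q0; q0-1>q1; q1-0>q2; q1-1>q3; q2-0>q2; q2-1>q4; q3-0>q3; q3-1>q5; q4-0>q6; q4-1>q5; q5-0>q5; q5-1>q7; q6-0>q6; q6-1>q8; q7-0>q7; q7-1>q9; q8-0>q10; q8-1>q7; q9-0>q9; q9-1>q9; q10-0>q10; q10-1>q11; q11-0>q12; q11-1>q9; q12-0>q12; q12-1>q13; q13-0>q14; q13-1>q9; q14-0>q14; q14-1>q13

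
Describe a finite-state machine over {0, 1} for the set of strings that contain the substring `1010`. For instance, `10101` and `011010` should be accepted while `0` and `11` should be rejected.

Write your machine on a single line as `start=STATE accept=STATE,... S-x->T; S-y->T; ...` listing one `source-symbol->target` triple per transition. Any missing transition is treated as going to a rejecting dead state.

start=S0; accept=S4; S0-0->S0; S0-1->S1; S1-0->S2; S1-1->S1; S2-0->S0; S2-1->S3; S3-0->S4; S3-1->S1; S4-0->S4; S4-1->S4

States S0..S3 record the length of the longest prefix of `1010` that matches the current input suffix. Reaching S4 means `1010` has been seen, and we stay there forever. Accept from S4.
5 states suffice.
        0   1  
>  S0   S0  S1 
   S1   S2  S1 
   S2   S0  S3 
   S3   S4  S1 
 * S4   S4  S4 
(> = start, * = accepting)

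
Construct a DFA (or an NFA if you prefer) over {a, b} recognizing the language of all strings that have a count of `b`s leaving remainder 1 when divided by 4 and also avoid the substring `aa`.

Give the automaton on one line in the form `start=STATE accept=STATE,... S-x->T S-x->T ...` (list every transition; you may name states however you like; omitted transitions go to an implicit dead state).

start=q0 accept=q2,q4 q0-a->q1 q0-b->q2 q1-a->q3 q1-b->q2 q2-a->q4 q2-b->q5 q3-a->q3 q3-b->q6 q4-a->q6 q4-b->q5 q5-a->q7 q5-b->q8 q6-a->q6 q6-b->q9 q7-a->q9 q7-b->q8 q8-a->q10 q8-b->q0 q9-a->q9 q9-b->q11 q10-a->q11 q10-b->q0 q11-a->q11 q11-b->q3

Run two small machines in parallel and take their product. One (4 states) tracks the count of `b`s modulo 4; the other (3 states) tracks partial matches of the forbidden pattern `aa`. Each combined state is a pair, one component from each; accept when both components accept.
12 states suffice.
          a    b  
>  q0     q1   q2 
   q1     q3   q2 
 * q2     q4   q5 
   q3     q3   q6 
 * q4     q6   q5 
   q5     q7   q8 
   q6     q6   q9 
   q7     q9   q8 
   q8    q10   q0 
   q9     q9  q11 
   q10   q11   q0 
   q11   q11   q3 
(> = start, * = accepting)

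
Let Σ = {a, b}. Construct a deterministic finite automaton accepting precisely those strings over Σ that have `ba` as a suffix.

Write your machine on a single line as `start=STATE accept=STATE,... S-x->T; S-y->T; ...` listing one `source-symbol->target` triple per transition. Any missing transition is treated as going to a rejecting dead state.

Let each state record the length of the longest suffix of the input read so far that is also a prefix of `ba`. s1 means the last symbol is `b`; s2 means the last 2 symbols are `ba`. Accept only at s2, where the string currently ends in `ba`.
With 3 states:
        a   b  
>  s0   s0  s1 
   s1   s2  s1 
 * s2   s0  s1 
(> = start, * = accepting)

start=s0; accept=s2; s0-a->s0; s0-b->s1; s1-a->s2; s1-b->s1; s2-a->s0; s2-b->s1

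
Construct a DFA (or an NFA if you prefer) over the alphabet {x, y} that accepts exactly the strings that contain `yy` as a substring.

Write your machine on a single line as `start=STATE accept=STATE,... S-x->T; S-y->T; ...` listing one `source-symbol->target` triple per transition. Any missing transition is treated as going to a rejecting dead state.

States A..B record the length of the longest prefix of `yy` that matches the current input suffix. Reaching C means `yy` has been seen, and we stay there forever. Accept from C.
A 3-state machine:
       x  y 
>  A   A  B 
   B   A  C 
 * C   C  C 
(> = start, * = accepting)

start=A; accept=C; A-x->A; A-y->B; B-x->A; B-y->C; C-x->C; C-y->C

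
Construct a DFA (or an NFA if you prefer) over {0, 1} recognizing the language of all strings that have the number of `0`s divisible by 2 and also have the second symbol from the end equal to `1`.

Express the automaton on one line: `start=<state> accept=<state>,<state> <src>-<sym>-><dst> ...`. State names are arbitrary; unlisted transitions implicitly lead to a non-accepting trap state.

start=q0 accept=q6,q9 q0-0->q1 q0-1->q2 q1-0->q3 q1-1->q4 q2-0->q5 q2-1->q6 q3-0->q7 q3-1->q8 q4-0->q9 q4-1->q10 q5-0->q3 q5-1->q4 q6-0->q5 q6-1->q6 q7-0->q3 q7-1->q4 q8-0->q5 q8-1->q6 q9-0->q7 q9-1->q8 q10-0->q9 q10-1->q10

Build one automaton per condition and run them in lockstep. One (2 states) tracks the count of `0`s modulo 2; the other (7 states) tracks the last 2 symbols read. Each combined state is a pair, one component from each; accept when both components accept.
With 11 states:
          0    1  
>  q0     q1   q2 
   q1     q3   q4 
   q2     q5   q6 
   q3     q7   q8 
   q4     q9  q10 
   q5     q3   q4 
 * q6     q5   q6 
   q7     q3   q4 
   q8     q5   q6 
 * q9     q7   q8 
   q10    q9  q10 
(> = start, * = accepting)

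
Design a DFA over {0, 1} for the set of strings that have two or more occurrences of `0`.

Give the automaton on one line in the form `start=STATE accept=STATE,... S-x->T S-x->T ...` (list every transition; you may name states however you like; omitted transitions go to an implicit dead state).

Count `0`s, saturating at 3: states q0 through q2 mean 0 through 2 `0`s seen; q3 means more than 2. Each `0` increments (capped at q3); other symbols loop. Accept from {q2, q3}.
With 4 states:
        0   1  
>  q0   q1  q0 
   q1   q2  q1 
 * q2   q3  q2 
 * q3   q3  q3 
(> = start, * = accepting)

start=q0 accept=q2,q3 q0-0->q1 q0-1->q0 q1-0->q2 q1-1->q1 q2-0->q3 q2-1->q2 q3-0->q3 q3-1->q3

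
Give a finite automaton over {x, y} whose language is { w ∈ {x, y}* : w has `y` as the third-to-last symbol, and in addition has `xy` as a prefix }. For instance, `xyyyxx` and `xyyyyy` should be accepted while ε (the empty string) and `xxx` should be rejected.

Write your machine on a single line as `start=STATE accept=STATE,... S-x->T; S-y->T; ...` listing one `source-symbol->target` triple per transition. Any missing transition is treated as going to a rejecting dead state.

start=q0; accept=q17,q18,q19,q20; q0-x->q1; q0-y->q2; q1-x->q3; q1-y->q4; q2-x->q5; q2-y->q6; q3-x->q7; q3-y->q8; q4-x->q9; q4-y->q10; q5-x->q11; q5-y->q12; q6-x->q13; q6-y->q14; q7-x->q7; q7-y->q8; q8-x->q15; q8-y->q16; q9-x->q17; q9-y->q18; q10-x->q19; q10-y->q20; q11-x->q7; q11-y->q8; q12-x->q15; q12-y->q16; q13-x->q11; q13-y->q12; q14-x->q13; q14-y->q14; q15-x->q11; q15-y->q12; q16-x->q13; q16-y->q14; q17-x->q21; q17-y->q22; q18-x->q9; q18-y->q10; q19-x->q17; q19-y->q18; q20-x->q19; q20-y->q20; q21-x->q21; q21-y->q22; q22-x->q9; q22-y->q10

Build one automaton per condition and run them in lockstep. One (15 states) tracks the last 3 symbols read; the other (4 states) tracks whether the input so far still matches the prefix `xy`. Each combined state is a pair, one component from each; accept when both components accept.
A 23-state machine:
          x    y  
>  q0     q1   q2 
   q1     q3   q4 
   q2     q5   q6 
   q3     q7   q8 
   q4     q9  q10 
   q5    q11  q12 
   q6    q13  q14 
   q7     q7   q8 
   q8    q15  q16 
   q9    q17  q18 
   q10   q19  q20 
   q11    q7   q8 
   q12   q15  q16 
   q13   q11  q12 
   q14   q13  q14 
   q15   q11  q12 
   q16   q13  q14 
 * q17   q21  q22 
 * q18    q9  q10 
 * q19   q17  q18 
 * q20   q19  q20 
   q21   q21  q22 
   q22    q9  q10 
(> = start, * = accepting)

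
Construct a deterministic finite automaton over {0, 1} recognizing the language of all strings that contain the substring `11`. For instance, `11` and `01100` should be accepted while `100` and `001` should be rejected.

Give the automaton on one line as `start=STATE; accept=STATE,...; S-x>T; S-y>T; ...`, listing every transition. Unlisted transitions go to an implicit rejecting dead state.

Track how much of `11` has been matched so far: state q0 is no progress, q2 is the absorbing accept state reached once `11` has occurred. Intermediate states record partial matches; on a mismatch, fall back to the longest reusable overlap.
3 states suffice.
        0   1  
>  q0   q0  q1 
   q1   q0  q2 
 * q2   q2  q2 
(> = start, * = accepting)

start=q0; accept=q2; q0-0>q0; q0-1>q1; q1-0>q0; q1-1>q2; q2-0>q2; q2-1>q2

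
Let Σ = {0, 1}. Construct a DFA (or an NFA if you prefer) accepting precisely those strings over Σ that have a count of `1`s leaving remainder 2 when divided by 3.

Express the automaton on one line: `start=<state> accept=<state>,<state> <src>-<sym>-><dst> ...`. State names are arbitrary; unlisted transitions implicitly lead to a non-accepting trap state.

Keep the running count of `1`s modulo 3: each `1` advances along the cycle q0 → q1 → q2 → q0 while other symbols loop. Accept at q2.
3 states suffice.
        0   1  
>  q0   q0  q1 
   q1   q1  q2 
 * q2   q2  q0 
(> = start, * = accepting)

start=q0 accept=q2 q0-0->q0 q0-1->q1 q1-0->q1 q1-1->q2 q2-0->q2 q2-1->q0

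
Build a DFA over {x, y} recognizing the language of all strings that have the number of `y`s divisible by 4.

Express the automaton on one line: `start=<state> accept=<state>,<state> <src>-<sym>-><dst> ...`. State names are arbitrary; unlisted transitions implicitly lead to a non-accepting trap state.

start=s0 accept=s0 s0-x->s0 s0-y->s1 s1-x->s1 s1-y->s2 s2-x->s2 s2-y->s3 s3-x->s3 s3-y->s0

Keep the running count of `y`s modulo 4: each `y` advances along the cycle s0 → s1 → s2 → s3 → s0 while other symbols loop. Accept at s0.
A 4-state machine:
        x   y  
>* s0   s0  s1 
   s1   s1  s2 
   s2   s2  s3 
   s3   s3  s0 
(> = start, * = accepting)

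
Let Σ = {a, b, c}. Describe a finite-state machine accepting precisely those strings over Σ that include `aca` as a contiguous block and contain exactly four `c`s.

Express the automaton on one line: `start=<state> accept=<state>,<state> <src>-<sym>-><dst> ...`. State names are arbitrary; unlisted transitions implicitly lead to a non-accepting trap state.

Build one automaton per condition and run them in lockstep. The first has 4 states tracking whether and how much of `aca` has been seen; the second has 6 states tracking the count of `c`s, saturating at 5. A product state is a pair (one from each), accepting exactly when both do. Minimizing collapses redundant product states.
          a    b    c  
>  q0     q1   q0   q2 
   q1     q1   q0   q3 
   q2     q4   q2   q5 
   q3     q6   q2   q5 
   q4     q4   q2   q7 
   q5     q8   q5   q9 
   q6     q6   q6  q10 
   q7    q10   q5   q9 
   q8     q8   q5  q11 
   q9    q12   q9  q13 
   q10   q10  q10  q14 
   q11   q14   q9  q13 
   q12   q12   q9  q15 
   q13   q13  q13  q13 
   q14   q14  q14  q16 
   q15   q16  q13  q13 
 * q16   q16  q16  q13 
(> = start, * = accepting)

start=q0 accept=q16 q0-a->q1 q0-b->q0 q0-c->q2 q1-a->q1 q1-b->q0 q1-c->q3 q2-a->q4 q2-b->q2 q2-c->q5 q3-a->q6 q3-b->q2 q3-c->q5 q4-a->q4 q4-b->q2 q4-c->q7 q5-a->q8 q5-b->q5 q5-c->q9 q6-a->q6 q6-b->q6 q6-c->q10 q7-a->q10 q7-b->q5 q7-c->q9 q8-a->q8 q8-b->q5 q8-c->q11 q9-a->q12 q9-b->q9 q9-c->q13 q10-a->q10 q10-b->q10 q10-c->q14 q11-a->q14 q11-b->q9 q11-c->q13 q12-a->q12 q12-b->q9 q12-c->q15 q13-a->q13 q13-b->q13 q13-c->q13 q14-a->q14 q14-b->q14 q14-c->q16 q15-a->q16 q15-b->q13 q15-c->q13 q16-a->q16 q16-b->q16 q16-c->q13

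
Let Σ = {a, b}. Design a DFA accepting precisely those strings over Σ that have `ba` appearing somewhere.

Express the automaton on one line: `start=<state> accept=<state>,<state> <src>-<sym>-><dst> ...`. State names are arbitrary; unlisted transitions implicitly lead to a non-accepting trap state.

start=q0 accept=q2 q0-a->q0 q0-b->q1 q1-a->q2 q1-b->q1 q2-a->q2 q2-b->q2

Track how much of `ba` has been matched so far: state q0 is no progress, q2 is the absorbing accept state reached once `ba` has occurred. Intermediate states record partial matches; on a mismatch, fall back to the longest reusable overlap.
With 3 states:
        a   b  
>  q0   q0  q1 
   q1   q2  q1 
 * q2   q2  q2 
(> = start, * = accepting)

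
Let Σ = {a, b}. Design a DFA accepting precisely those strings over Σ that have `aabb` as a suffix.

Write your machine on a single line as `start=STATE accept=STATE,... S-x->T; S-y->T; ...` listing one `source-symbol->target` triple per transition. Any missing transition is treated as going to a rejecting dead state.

Remember how much of `aabb` the current input suffix matches. State S0 means no match yet; S1 means the last symbol is `a`; S2 means the last 2 symbols are `aa`; S3 means the last 3 symbols are `aab`; S4 means the last 4 symbols are `aabb`. Only S4 accepts. On a mismatch, fall back to the longest proper suffix that is still a prefix of `aabb`.
With 5 states:
        a   b  
>  S0   S1  S0 
   S1   S2  S0 
   S2   S2  S3 
   S3   S1  S4 
 * S4   S1  S0 
(> = start, * = accepting)

start=S0; accept=S4; S0-a->S1; S0-b->S0; S1-a->S2; S1-b->S0; S2-a->S2; S2-b->S3; S3-a->S1; S3-b->S4; S4-a->S1; S4-b->S0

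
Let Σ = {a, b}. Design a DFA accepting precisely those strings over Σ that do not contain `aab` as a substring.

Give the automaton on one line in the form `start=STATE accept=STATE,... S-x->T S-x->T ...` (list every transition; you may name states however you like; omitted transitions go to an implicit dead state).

start=s0 accept=s0,s1,s2 s0-a->s1 s0-b->s0 s1-a->s2 s1-b->s0 s2-a->s2 s2-b->s3 s3-a->s3 s3-b->s3

This is the complement of 'contains `aab`'. Use the same substring-matching states — s0 through s3 holding how much of `aab` has just been matched — but flip the accepting set: everything except the trap s3 accepts.
A 4-state machine:
        a   b  
>* s0   s1  s0 
 * s1   s2  s0 
 * s2   s2  s3 
   s3   s3  s3 
(> = start, * = accepting)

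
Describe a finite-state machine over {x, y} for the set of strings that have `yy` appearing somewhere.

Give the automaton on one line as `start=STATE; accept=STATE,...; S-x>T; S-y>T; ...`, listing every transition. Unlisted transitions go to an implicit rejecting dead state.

start=q0; accept=q2; q0-x>q0; q0-y>q1; q1-x>q0; q1-y>q2; q2-x>q2; q2-y>q2

Track how much of `yy` has been matched so far: state q0 is no progress, q2 is the absorbing accept state reached once `yy` has occurred. Intermediate states record partial matches; on a mismatch, fall back to the longest reusable overlap.
With 3 states:
        x   y  
>  q0   q0  q1 
   q1   q0  q2 
 * q2   q2  q2 
(> = start, * = accepting)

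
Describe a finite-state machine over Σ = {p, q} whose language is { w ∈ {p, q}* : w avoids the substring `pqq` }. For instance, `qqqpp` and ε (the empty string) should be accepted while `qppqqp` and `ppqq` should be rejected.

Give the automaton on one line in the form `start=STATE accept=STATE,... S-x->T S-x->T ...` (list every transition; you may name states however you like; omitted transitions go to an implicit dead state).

start=A accept=A,B,C A-p->B A-q->A B-p->B B-q->C C-p->B C-q->D D-p->D D-q->D

This is the complement of 'contains `pqq`'. Use the same substring-matching states — A through D holding how much of `pqq` has just been matched — but flip the accepting set: everything except the trap D accepts.
4 states suffice.
       p  q 
>* A   B  A 
 * B   B  C 
 * C   B  D 
   D   D  D 
(> = start, * = accepting)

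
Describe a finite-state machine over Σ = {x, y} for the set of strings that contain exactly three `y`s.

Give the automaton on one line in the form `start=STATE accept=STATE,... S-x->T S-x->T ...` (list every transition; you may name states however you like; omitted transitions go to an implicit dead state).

start=S0 accept=S3 S0-x->S0 S0-y->S1 S1-x->S1 S1-y->S2 S2-x->S2 S2-y->S3 S3-x->S3 S3-y->S4 S4-x->S4 S4-y->S4

Only the number of `y`s matters, and only up to 4. Make a chain S0 → S1 → S2 → S3 → S4 advanced by each `y` (with S4 absorbing); every other symbol self-loops. The accepting set is {S3}.
        x   y  
>  S0   S0  S1 
   S1   S1  S2 
   S2   S2  S3 
 * S3   S3  S4 
   S4   S4  S4 
(> = start, * = accepting)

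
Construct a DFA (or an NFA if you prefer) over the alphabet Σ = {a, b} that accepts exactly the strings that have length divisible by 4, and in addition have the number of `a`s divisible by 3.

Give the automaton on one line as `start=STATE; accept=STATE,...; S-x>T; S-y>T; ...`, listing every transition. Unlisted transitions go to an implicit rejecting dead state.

Run two small machines in parallel and take their product. One (4 states) tracks the input length modulo 4; the other (3 states) tracks the count of `a`s modulo 3. Each combined state is a pair, one component from each; accept when both components accept.
12 states suffice.
          a    b  
>* q0     q1   q2 
   q1     q3   q4 
   q2     q4   q5 
   q3     q6   q7 
   q4     q7   q8 
   q5     q8   q6 
   q6     q9   q0 
   q7     q0  q10 
   q8    q10   q9 
   q9    q11   q1 
   q10    q2  q11 
   q11    q5   q3 
(> = start, * = accepting)

start=q0; accept=q0; q0-a>q1; q0-b>q2; q1-a>q3; q1-b>q4; q2-a>q4; q2-b>q5; q3-a>q6; q3-b>q7; q4-a>q7; q4-b>q8; q5-a>q8; q5-b>q6; q6-a>q9; q6-b>q0; q7-a>q0; q7-b>q10; q8-a>q10; q8-b>q9; q9-a>q11; q9-b>q1; q10-a>q2; q10-b>q11; q11-a>q5; q11-b>q3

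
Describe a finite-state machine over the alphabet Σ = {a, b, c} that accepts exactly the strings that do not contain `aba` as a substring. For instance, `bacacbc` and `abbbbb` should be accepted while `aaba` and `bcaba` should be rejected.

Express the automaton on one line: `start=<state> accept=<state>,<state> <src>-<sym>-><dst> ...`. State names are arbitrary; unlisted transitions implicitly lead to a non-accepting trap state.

start=q0 accept=q0,q1,q2 q0-a->q1 q0-b->q0 q0-c->q0 q1-a->q1 q1-b->q2 q1-c->q0 q2-a->q3 q2-b->q0 q2-c->q0 q3-a->q3 q3-b->q3 q3-c->q3

Track partial matches of the forbidden pattern `aba`. State q3 is a dead state reached once `aba` has occurred; every other state accepts. q0 means no part of `aba` is currently matched.
With 4 states:
        a   b   c  
>* q0   q1  q0  q0 
 * q1   q1  q2  q0 
 * q2   q3  q0  q0 
   q3   q3  q3  q3 
(> = start, * = accepting)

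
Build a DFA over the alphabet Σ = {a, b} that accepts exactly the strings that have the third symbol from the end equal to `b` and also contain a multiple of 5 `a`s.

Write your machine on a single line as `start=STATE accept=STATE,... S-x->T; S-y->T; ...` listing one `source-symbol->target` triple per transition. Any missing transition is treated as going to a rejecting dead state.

Build one automaton per condition and run them in lockstep. The first has 15 states tracking the last 3 symbols read; the second has 5 states tracking the count of `a`s modulo 5. A product state is a pair (one from each), accepting exactly when both do. Minimizing collapses redundant product states.
16 states suffice.
          a    b  
>  s0     s1   s2 
   s1     s3   s1 
   s2     s1   s4 
   s3     s5   s3 
   s4     s1   s6 
   s5     s7   s8 
 * s6     s1   s6 
   s7     s0   s9 
   s8    s10   s8 
   s9    s11  s12 
   s10   s13   s9 
   s11    s1  s14 
   s12   s15  s12 
 * s13    s1   s2 
 * s14    s1   s4 
 * s15    s1  s14 
(> = start, * = accepting)

start=s0; accept=s6,s13,s14,s15; s0-a->s1; s0-b->s2; s1-a->s3; s1-b->s1; s2-a->s1; s2-b->s4; s3-a->s5; s3-b->s3; s4-a->s1; s4-b->s6; s5-a->s7; s5-b->s8; s6-a->s1; s6-b->s6; s7-a->s0; s7-b->s9; s8-a->s10; s8-b->s8; s9-a->s11; s9-b->s12; s10-a->s13; s10-b->s9; s11-a->s1; s11-b->s14; s12-a->s15; s12-b->s12; s13-a->s1; s13-b->s2; s14-a->s1; s14-b->s4; s15-a->s1; s15-b->s14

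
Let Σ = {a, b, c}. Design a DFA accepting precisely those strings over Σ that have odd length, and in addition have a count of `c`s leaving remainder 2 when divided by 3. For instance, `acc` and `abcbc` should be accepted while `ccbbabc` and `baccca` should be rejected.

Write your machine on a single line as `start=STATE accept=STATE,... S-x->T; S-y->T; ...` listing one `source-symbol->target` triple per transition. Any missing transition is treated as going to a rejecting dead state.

start=q0; accept=q5; q0-a->q1; q0-b->q1; q0-c->q2; q1-a->q0; q1-b->q0; q1-c->q3; q2-a->q3; q2-b->q3; q2-c->q4; q3-a->q2; q3-b->q2; q3-c->q5; q4-a->q5; q4-b->q5; q4-c->q1; q5-a->q4; q5-b->q4; q5-c->q0

Run two small machines in parallel and take their product. One (2 states) tracks the input length modulo 2; the other (3 states) tracks the count of `c`s modulo 3. Each combined state is a pair, one component from each; accept when both components accept.
6 states suffice.
        a   b   c  
>  q0   q1  q1  q2 
   q1   q0  q0  q3 
   q2   q3  q3  q4 
   q3   q2  q2  q5 
   q4   q5  q5  q1 
 * q5   q4  q4  q0 
(> = start, * = accepting)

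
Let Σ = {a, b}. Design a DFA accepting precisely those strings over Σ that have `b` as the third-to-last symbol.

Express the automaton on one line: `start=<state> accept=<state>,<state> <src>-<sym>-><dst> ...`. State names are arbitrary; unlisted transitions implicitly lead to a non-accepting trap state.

start=q0 accept=q11,q12,q13,q14 q0-a->q1 q0-b->q2 q1-a->q3 q1-b->q4 q2-a->q5 q2-b->q6 q3-a->q7 q3-b->q8 q4-a->q9 q4-b->q10 q5-a->q11 q5-b->q12 q6-a->q13 q6-b->q14 q7-a->q7 q7-b->q8 q8-a->q9 q8-b->q10 q9-a->q11 q9-b->q12 q10-a->q13 q10-b->q14 q11-a->q7 q11-b->q8 q12-a->q9 q12-b->q10 q13-a->q11 q13-b->q12 q14-a->q13 q14-b->q14

Because acceptance depends on a position counted from the end, the machine has to buffer the most recent 3 symbols. Make each state the string of the last up-to-3 symbols read; on input `x` shift the window left and append `x`. Accept when the buffered window has length 3 and begins with `b`.
A 15-state machine:
          a    b  
>  q0     q1   q2 
   q1     q3   q4 
   q2     q5   q6 
   q3     q7   q8 
   q4     q9  q10 
   q5    q11  q12 
   q6    q13  q14 
   q7     q7   q8 
   q8     q9  q10 
   q9    q11  q12 
   q10   q13  q14 
 * q11    q7   q8 
 * q12    q9  q10 
 * q13   q11  q12 
 * q14   q13  q14 
(> = start, * = accepting)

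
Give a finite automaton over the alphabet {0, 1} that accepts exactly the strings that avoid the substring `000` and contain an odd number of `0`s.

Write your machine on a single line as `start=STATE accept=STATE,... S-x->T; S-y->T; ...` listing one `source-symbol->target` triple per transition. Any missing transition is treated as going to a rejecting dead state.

start=s0; accept=s1,s3,s6; s0-0->s1; s0-1->s0; s1-0->s2; s1-1->s3; s2-0->s4; s2-1->s0; s3-0->s5; s3-1->s3; s4-0->s4; s4-1->s4; s5-0->s6; s5-1->s0; s6-0->s4; s6-1->s3

Run two small machines in parallel and take their product. One (4 states) tracks partial matches of the forbidden pattern `000`; the other (2 states) tracks the count of `0`s modulo 2. Each combined state is a pair, one component from each; accept when both components accept. After merging equivalent states the machine shrinks.
A 7-state machine:
        0   1  
>  s0   s1  s0 
 * s1   s2  s3 
   s2   s4  s0 
 * s3   s5  s3 
   s4   s4  s4 
   s5   s6  s0 
 * s6   s4  s3 
(> = start, * = accepting)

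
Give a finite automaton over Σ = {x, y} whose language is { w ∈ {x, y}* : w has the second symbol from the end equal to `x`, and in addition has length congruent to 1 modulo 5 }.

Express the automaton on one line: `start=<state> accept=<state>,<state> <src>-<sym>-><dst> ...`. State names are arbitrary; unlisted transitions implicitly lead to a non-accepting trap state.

Build one automaton per condition and run them in lockstep. The first has 7 states tracking the last 2 symbols read; the second has 5 states tracking the input length modulo 5. A product state is a pair (one from each), accepting exactly when both do.
23 states suffice.
       x  y 
>  A   B  C 
   B   D  E 
   C   F  G 
   D   H  I 
   E   J  K 
   F   H  I 
   G   J  K 
   H   L  M 
   I   N  O 
   J   L  M 
   K   N  O 
   L   P  Q 
   M   R  S 
   N   P  Q 
   O   R  S 
   P   T  U 
   Q   V  W 
   R   T  U 
   S   V  W 
 * T   D  E 
 * U   F  G 
   V   D  E 
   W   F  G 
(> = start, * = accepting)

start=A accept=T,U A-x->B A-y->C B-x->D B-y->E C-x->F C-y->G D-x->H D-y->I E-x->J E-y->K F-x->H F-y->I G-x->J G-y->K H-x->L H-y->M I-x->N I-y->O J-x->L J-y->M K-x->N K-y->O L-x->P L-y->Q M-x->R M-y->S N-x->P N-y->Q O-x->R O-y->S P-x->T P-y->U Q-x->V Q-y->W R-x->T R-y->U S-x->V S-y->W T-x->D T-y->E U-x->F U-y->G V-x->D V-y->E W-x->F W-y->G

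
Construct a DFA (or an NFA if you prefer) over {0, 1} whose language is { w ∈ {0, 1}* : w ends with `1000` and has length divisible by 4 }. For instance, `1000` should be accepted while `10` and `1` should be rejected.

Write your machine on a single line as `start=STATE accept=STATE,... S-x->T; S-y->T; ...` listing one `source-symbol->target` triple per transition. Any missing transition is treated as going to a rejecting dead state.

start=S0; accept=S7; S0-0->S1; S0-1->S2; S1-0->S3; S1-1->S3; S2-0->S4; S2-1->S3; S3-0->S5; S3-1->S5; S4-0->S6; S4-1->S5; S5-0->S0; S5-1->S0; S6-0->S7; S6-1->S0; S7-0->S1; S7-1->S2

Run two small machines in parallel and take their product. The first has 5 states tracking how much of the suffix `1000` has currently been matched; the second has 4 states tracking the input length modulo 4. A product state is a pair (one from each), accepting exactly when both do. After merging equivalent states the machine shrinks.
An 8-state machine:
        0   1  
>  S0   S1  S2 
   S1   S3  S3 
   S2   S4  S3 
   S3   S5  S5 
   S4   S6  S5 
   S5   S0  S0 
   S6   S7  S0 
 * S7   S1  S2 
(> = start, * = accepting)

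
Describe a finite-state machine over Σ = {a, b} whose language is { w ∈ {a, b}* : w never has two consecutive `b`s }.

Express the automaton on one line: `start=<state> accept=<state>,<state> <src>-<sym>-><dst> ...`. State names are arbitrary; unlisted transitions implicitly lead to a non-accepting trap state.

This is the complement of 'contains `bb`'. Use the same substring-matching states — q0 through q2 holding how much of `bb` has just been matched — but flip the accepting set: everything except the trap q2 accepts.
3 states suffice.
        a   b  
>* q0   q0  q1 
 * q1   q0  q2 
   q2   q2  q2 
(> = start, * = accepting)

start=q0 accept=q0,q1 q0-a->q0 q0-b->q1 q1-a->q0 q1-b->q2 q2-a->q2 q2-b->q2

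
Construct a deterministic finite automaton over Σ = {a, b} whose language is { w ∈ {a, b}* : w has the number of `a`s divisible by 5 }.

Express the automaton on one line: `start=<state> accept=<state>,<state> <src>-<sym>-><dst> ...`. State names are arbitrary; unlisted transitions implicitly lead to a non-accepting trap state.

The only thing that matters is how many `a`s have appeared, reduced mod 5. Use one state per residue: S0 for 0, …, S4 for 4. Reading `a` moves to the next residue; anything else stays put. S0 is accepting.
With 5 states:
        a   b  
>* S0   S1  S0 
   S1   S2  S1 
   S2   S3  S2 
   S3   S4  S3 
   S4   S0  S4 
(> = start, * = accepting)

start=S0 accept=S0 S0-a->S1 S0-b->S0 S1-a->S2 S1-b->S1 S2-a->S3 S2-b->S2 S3-a->S4 S3-b->S3 S4-a->S0 S4-b->S4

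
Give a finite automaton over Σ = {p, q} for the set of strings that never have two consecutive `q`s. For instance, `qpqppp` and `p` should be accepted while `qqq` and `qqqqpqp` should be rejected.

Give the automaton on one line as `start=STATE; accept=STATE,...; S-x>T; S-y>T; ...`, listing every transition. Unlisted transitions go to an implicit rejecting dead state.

This is the complement of 'contains `qq`'. Use the same substring-matching states — s0 through s2 holding how much of `qq` has just been matched — but flip the accepting set: everything except the trap s2 accepts.
3 states suffice.
        p   q  
>* s0   s0  s1 
 * s1   s0  s2 
   s2   s2  s2 
(> = start, * = accepting)

start=s0; accept=s0,s1; s0-p>s0; s0-q>s1; s1-p>s0; s1-q>s2; s2-p>s2; s2-q>s2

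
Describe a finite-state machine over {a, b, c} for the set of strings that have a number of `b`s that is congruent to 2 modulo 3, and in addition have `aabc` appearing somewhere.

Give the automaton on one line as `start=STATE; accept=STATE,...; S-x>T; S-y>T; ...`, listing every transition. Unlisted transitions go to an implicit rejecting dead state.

Handle the two conditions separately and then intersect. The first has 3 states tracking the count of `b`s modulo 3; the second has 5 states tracking whether and how much of `aabc` has been seen. A product state is a pair (one from each), accepting exactly when both do.
15 states suffice.
          a    b    c  
>  q0     q1   q2   q0 
   q1     q3   q2   q0 
   q2     q4   q5   q2 
   q3     q3   q6   q0 
   q4     q7   q5   q2 
   q5     q8   q0   q5 
   q6     q4   q5   q9 
   q7     q7  q10   q2 
   q8    q11   q0   q5 
   q9     q9  q12   q9 
   q10    q8   q0  q12 
   q11   q11  q13   q5 
 * q12   q12  q14  q12 
   q13    q1   q2  q14 
   q14   q14   q9  q14 
(> = start, * = accepting)

start=q0; accept=q12; q0-a>q1; q0-b>q2; q0-c>q0; q1-a>q3; q1-b>q2; q1-c>q0; q2-a>q4; q2-b>q5; q2-c>q2; q3-a>q3; q3-b>q6; q3-c>q0; q4-a>q7; q4-b>q5; q4-c>q2; q5-a>q8; q5-b>q0; q5-c>q5; q6-a>q4; q6-b>q5; q6-c>q9; q7-a>q7; q7-b>q10; q7-c>q2; q8-a>q11; q8-b>q0; q8-c>q5; q9-a>q9; q9-b>q12; q9-c>q9; q10-a>q8; q10-b>q0; q10-c>q12; q11-a>q11; q11-b>q13; q11-c>q5; q12-a>q12; q12-b>q14; q12-c>q12; q13-a>q1; q13-b>q2; q13-c>q14; q14-a>q14; q14-b>q9; q14-c>q14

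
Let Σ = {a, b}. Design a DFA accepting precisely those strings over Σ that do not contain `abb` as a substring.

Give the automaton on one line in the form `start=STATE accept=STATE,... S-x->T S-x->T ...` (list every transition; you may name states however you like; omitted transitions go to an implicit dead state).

Track partial matches of the forbidden pattern `abb`. State S3 is a dead state reached once `abb` has occurred; every other state accepts. S0 means no part of `abb` is currently matched.
        a   b  
>* S0   S1  S0 
 * S1   S1  S2 
 * S2   S1  S3 
   S3   S3  S3 
(> = start, * = accepting)

start=S0 accept=S0,S1,S2 S0-a->S1 S0-b->S0 S1-a->S1 S1-b->S2 S2-a->S1 S2-b->S3 S3-a->S3 S3-b->S3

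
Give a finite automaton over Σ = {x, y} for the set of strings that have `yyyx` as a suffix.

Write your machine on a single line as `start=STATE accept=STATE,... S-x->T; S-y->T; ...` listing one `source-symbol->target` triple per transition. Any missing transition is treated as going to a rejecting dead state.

Let each state record the length of the longest suffix of the input read so far that is also a prefix of `yyyx`. q1 means the last symbol is `y`; q2 means the last 2 symbols are `yy`; q3 means the last 3 symbols are `yyy`; q4 means the last 4 symbols are `yyyx`. Accept only at q4, where the string currently ends in `yyyx`.
5 states suffice.
        x   y  
>  q0   q0  q1 
   q1   q0  q2 
   q2   q0  q3 
   q3   q4  q3 
 * q4   q0  q1 
(> = start, * = accepting)

start=q0; accept=q4; q0-x->q0; q0-y->q1; q1-x->q0; q1-y->q2; q2-x->q0; q2-y->q3; q3-x->q4; q3-y->q3; q4-x->q0; q4-y->q1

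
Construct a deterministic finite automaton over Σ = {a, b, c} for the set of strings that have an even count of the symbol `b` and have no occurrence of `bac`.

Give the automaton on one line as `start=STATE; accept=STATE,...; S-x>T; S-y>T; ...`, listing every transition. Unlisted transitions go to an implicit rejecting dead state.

start=s0; accept=s0,s3,s6; s0-a>s0; s0-b>s1; s0-c>s0; s1-a>s2; s1-b>s3; s1-c>s4; s2-a>s4; s2-b>s3; s2-c>s5; s3-a>s6; s3-b>s1; s3-c>s0; s4-a>s4; s4-b>s3; s4-c>s4; s5-a>s5; s5-b>s5; s5-c>s5; s6-a>s0; s6-b>s1; s6-c>s5

Build one automaton per condition and run them in lockstep. One (2 states) tracks the count of `b`s modulo 2; the other (4 states) tracks partial matches of the forbidden pattern `bac`. Each combined state is a pair, one component from each; accept when both components accept. Equivalent product states are then merged.
        a   b   c  
>* s0   s0  s1  s0 
   s1   s2  s3  s4 
   s2   s4  s3  s5 
 * s3   s6  s1  s0 
   s4   s4  s3  s4 
   s5   s5  s5  s5 
 * s6   s0  s1  s5 
(> = start, * = accepting)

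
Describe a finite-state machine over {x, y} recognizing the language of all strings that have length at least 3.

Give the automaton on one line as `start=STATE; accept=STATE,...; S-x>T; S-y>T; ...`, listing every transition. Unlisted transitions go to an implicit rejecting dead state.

start=S0; accept=S3,S4; S0-x>S1; S0-y>S1; S1-x>S2; S1-y>S2; S2-x>S3; S2-y>S3; S3-x>S4; S3-y>S4; S4-x>S4; S4-y>S4

We only need to distinguish lengths 0, 1, …, 3, and '>3'. Chain S0 → S1 → S2 → S3 → S4 on every symbol, with S4 looping. Accepting states: {S3, S4}.
With 5 states:
        x   y  
>  S0   S1  S1 
   S1   S2  S2 
   S2   S3  S3 
 * S3   S4  S4 
 * S4   S4  S4 
(> = start, * = accepting)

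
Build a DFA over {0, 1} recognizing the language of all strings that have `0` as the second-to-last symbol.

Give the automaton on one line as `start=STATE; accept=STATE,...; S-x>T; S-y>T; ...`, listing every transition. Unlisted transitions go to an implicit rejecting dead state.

A DFA must remember the last 2 symbols (since which symbol is second-to-last isn't known until the input ends). Use one state per possible window of the last ≤2 symbols; accept from those whose window starts with `0`.
        0   1  
>  s0   s1  s2 
   s1   s3  s4 
   s2   s5  s6 
 * s3   s3  s4 
 * s4   s5  s6 
   s5   s3  s4 
   s6   s5  s6 
(> = start, * = accepting)

start=s0; accept=s3,s4; s0-0>s1; s0-1>s2; s1-0>s3; s1-1>s4; s2-0>s5; s2-1>s6; s3-0>s3; s3-1>s4; s4-0>s5; s4-1>s6; s5-0>s3; s5-1>s4; s6-0>s5; s6-1>s6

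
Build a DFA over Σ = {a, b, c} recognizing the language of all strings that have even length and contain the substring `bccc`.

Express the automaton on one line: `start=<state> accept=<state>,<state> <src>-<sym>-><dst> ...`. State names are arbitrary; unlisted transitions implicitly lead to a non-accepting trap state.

Run two small machines in parallel and take their product. The first has 2 states tracking the input length modulo 2; the second has 5 states tracking whether and how much of `bccc` has been seen. A product state is a pair (one from each), accepting exactly when both do.
10 states suffice.
        a   b   c  
>  q0   q1  q2  q1 
   q1   q0  q3  q0 
   q2   q0  q3  q4 
   q3   q1  q2  q5 
   q4   q1  q2  q6 
   q5   q0  q3  q7 
   q6   q0  q3  q8 
   q7   q1  q2  q9 
 * q8   q9  q9  q9 
   q9   q8  q8  q8 
(> = start, * = accepting)

start=q0 accept=q8 q0-a->q1 q0-b->q2 q0-c->q1 q1-a->q0 q1-b->q3 q1-c->q0 q2-a->q0 q2-b->q3 q2-c->q4 q3-a->q1 q3-b->q2 q3-c->q5 q4-a->q1 q4-b->q2 q4-c->q6 q5-a->q0 q5-b->q3 q5-c->q7 q6-a->q0 q6-b->q3 q6-c->q8 q7-a->q1 q7-b->q2 q7-c->q9 q8-a->q9 q8-b->q9 q8-c->q9 q9-a->q8 q9-b->q8 q9-c->q8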